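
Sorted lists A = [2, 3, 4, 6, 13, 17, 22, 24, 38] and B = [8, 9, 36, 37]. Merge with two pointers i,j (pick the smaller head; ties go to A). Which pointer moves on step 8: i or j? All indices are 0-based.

[i=0,j=0] A[i]=2<=B[j]=8 take 2 → i++
[i=1,j=0] A[i]=3<=B[j]=8 take 3 → i++
[i=2,j=0] A[i]=4<=B[j]=8 take 4 → i++
[i=3,j=0] A[i]=6<=B[j]=8 take 6 → i++
[i=4,j=0] A[i]=13>B[j]=8 take 8 → j++
[i=4,j=1] A[i]=13>B[j]=9 take 9 → j++
[i=4,j=2] A[i]=13<=B[j]=36 take 13 → i++
[i=5,j=2] A[i]=17<=B[j]=36 take 17 → i++

i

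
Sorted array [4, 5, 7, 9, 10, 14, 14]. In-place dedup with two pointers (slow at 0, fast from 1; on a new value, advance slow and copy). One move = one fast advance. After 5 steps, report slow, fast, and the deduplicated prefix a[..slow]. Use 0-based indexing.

slow=5, fast=6, prefix=[4, 5, 7, 9, 10, 14]

slow=0 fast=1: a[fast]=5≠a[slow]=4 write a[1]=5, slow++,fast++
slow=1 fast=2: a[fast]=7≠a[slow]=5 write a[2]=7, slow++,fast++
slow=2 fast=3: a[fast]=9≠a[slow]=7 write a[3]=9, slow++,fast++
slow=3 fast=4: a[fast]=10≠a[slow]=9 write a[4]=10, slow++,fast++
slow=4 fast=5: a[fast]=14≠a[slow]=10 write a[5]=14, slow++,fast++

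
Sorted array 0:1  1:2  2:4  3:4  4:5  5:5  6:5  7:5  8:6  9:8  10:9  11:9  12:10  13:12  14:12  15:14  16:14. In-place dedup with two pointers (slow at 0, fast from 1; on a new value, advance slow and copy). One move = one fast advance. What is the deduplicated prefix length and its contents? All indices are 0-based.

length 10; prefix = [1, 2, 4, 5, 6, 8, 9, 10, 12, 14]

slow=0 fast=1: a[fast]=2≠a[slow]=1 write a[1]=2, slow++,fast++
slow=1 fast=2: a[fast]=4≠a[slow]=2 write a[2]=4, slow++,fast++
slow=2 fast=3: a[fast]=4=a[slow] dup, fast++
slow=2 fast=4: a[fast]=5≠a[slow]=4 write a[3]=5, slow++,fast++
slow=3 fast=5: a[fast]=5=a[slow] dup, fast++
slow=3 fast=6: a[fast]=5=a[slow] dup, fast++
slow=3 fast=7: a[fast]=5=a[slow] dup, fast++
slow=3 fast=8: a[fast]=6≠a[slow]=5 write a[4]=6, slow++,fast++
slow=4 fast=9: a[fast]=8≠a[slow]=6 write a[5]=8, slow++,fast++
slow=5 fast=10: a[fast]=9≠a[slow]=8 write a[6]=9, slow++,fast++
slow=6 fast=11: a[fast]=9=a[slow] dup, fast++
slow=6 fast=12: a[fast]=10≠a[slow]=9 write a[7]=10, slow++,fast++
slow=7 fast=13: a[fast]=12≠a[slow]=10 write a[8]=12, slow++,fast++
slow=8 fast=14: a[fast]=12=a[slow] dup, fast++
slow=8 fast=15: a[fast]=14≠a[slow]=12 write a[9]=14, slow++,fast++
slow=9 fast=16: a[fast]=14=a[slow] dup, fast++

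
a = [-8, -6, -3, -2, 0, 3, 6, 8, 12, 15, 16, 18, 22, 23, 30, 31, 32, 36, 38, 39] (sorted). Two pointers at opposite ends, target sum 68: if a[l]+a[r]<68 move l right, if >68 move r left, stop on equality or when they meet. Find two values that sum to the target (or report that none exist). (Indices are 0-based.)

(30, 38)

l=0 r=19: -8+39=31 <68, l++
l=1 r=19: -6+39=33 <68, l++
l=2 r=19: -3+39=36 <68, l++
l=3 r=19: -2+39=37 <68, l++
l=4 r=19: 0+39=39 <68, l++
l=5 r=19: 3+39=42 <68, l++
l=6 r=19: 6+39=45 <68, l++
l=7 r=19: 8+39=47 <68, l++
l=8 r=19: 12+39=51 <68, l++
l=9 r=19: 15+39=54 <68, l++
l=10 r=19: 16+39=55 <68, l++
l=11 r=19: 18+39=57 <68, l++
l=12 r=19: 22+39=61 <68, l++
l=13 r=19: 23+39=62 <68, l++
l=14 r=19: 30+39=69 >68, r--
l=14 r=18: 30+38=68, found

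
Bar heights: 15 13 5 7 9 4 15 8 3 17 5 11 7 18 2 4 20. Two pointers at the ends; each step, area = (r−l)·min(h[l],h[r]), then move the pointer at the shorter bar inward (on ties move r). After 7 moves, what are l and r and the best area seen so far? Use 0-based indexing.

[0,16] min(15,20)*16=240 best=240 * → l++
[1,16] min(13,20)*15=195 best=240 → l++
[2,16] min(5,20)*14=70 best=240 → l++
[3,16] min(7,20)*13=91 best=240 → l++
[4,16] min(9,20)*12=108 best=240 → l++
[5,16] min(4,20)*11=44 best=240 → l++
[6,16] min(15,20)*10=150 best=240 → l++

l=7, r=16, best area=240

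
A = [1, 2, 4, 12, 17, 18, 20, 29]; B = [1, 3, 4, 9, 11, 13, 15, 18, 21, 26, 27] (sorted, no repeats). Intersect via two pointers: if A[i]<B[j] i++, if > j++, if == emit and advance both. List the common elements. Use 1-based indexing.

intersection = [1, 4, 18]

i=1 j=1: 1==1 emit, i++,j++
i=2 j=2: 2<3, i++
i=3 j=2: 4>3, j++
i=3 j=3: 4==4 emit, i++,j++
i=4 j=4: 12>9, j++
i=4 j=5: 12>11, j++
i=4 j=6: 12<13, i++
i=5 j=6: 17>13, j++
i=5 j=7: 17>15, j++
i=5 j=8: 17<18, i++
i=6 j=8: 18==18 emit, i++,j++
i=7 j=9: 20<21, i++
i=8 j=9: 29>21, j++
i=8 j=10: 29>26, j++
i=8 j=11: 29>27, j++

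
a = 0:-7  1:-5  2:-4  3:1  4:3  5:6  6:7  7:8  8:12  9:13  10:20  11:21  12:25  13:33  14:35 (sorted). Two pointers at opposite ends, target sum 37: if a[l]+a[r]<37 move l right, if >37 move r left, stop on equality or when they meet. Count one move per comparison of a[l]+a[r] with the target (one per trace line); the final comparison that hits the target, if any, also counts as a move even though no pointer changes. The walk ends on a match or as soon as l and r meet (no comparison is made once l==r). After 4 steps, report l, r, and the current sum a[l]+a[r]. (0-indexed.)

l=0 r=14: -7+35=28 <37, l++
l=1 r=14: -5+35=30 <37, l++
l=2 r=14: -4+35=31 <37, l++
l=3 r=14: 1+35=36 <37, l++

l=4, r=14, sum=38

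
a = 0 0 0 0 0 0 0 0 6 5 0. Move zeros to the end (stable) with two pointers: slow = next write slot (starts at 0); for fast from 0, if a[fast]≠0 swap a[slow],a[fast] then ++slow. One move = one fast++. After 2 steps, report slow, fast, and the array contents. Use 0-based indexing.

slow=0, fast=2, a=[0, 0, 0, 0, 0, 0, 0, 0, 6, 5, 0]

slow=0 fast=0: a[fast]=0, fast++
slow=0 fast=1: a[fast]=0, fast++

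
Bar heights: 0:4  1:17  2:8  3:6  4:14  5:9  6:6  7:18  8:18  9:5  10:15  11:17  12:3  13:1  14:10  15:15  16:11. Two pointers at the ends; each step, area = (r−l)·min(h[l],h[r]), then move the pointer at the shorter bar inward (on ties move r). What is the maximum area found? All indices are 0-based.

max area = 210

l=0 r=16: min(4,11)*16=64 best=64 *, l++
l=1 r=16: min(17,11)*15=165 best=165 *, r--
l=1 r=15: min(17,15)*14=210 best=210 *, r--
l=1 r=14: min(17,10)*13=130 best=210, r--
l=1 r=13: min(17,1)*12=12 best=210, r--
l=1 r=12: min(17,3)*11=33 best=210, r--
l=1 r=11: min(17,17)*10=170 best=210, r--
l=1 r=10: min(17,15)*9=135 best=210, r--
l=1 r=9: min(17,5)*8=40 best=210, r--
l=1 r=8: min(17,18)*7=119 best=210, l++
l=2 r=8: min(8,18)*6=48 best=210, l++
l=3 r=8: min(6,18)*5=30 best=210, l++
l=4 r=8: min(14,18)*4=56 best=210, l++
l=5 r=8: min(9,18)*3=27 best=210, l++
l=6 r=8: min(6,18)*2=12 best=210, l++
l=7 r=8: min(18,18)*1=18 best=210, r--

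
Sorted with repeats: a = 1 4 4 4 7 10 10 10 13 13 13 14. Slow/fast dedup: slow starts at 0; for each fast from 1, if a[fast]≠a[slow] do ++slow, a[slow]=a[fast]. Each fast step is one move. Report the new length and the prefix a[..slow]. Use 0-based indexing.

(s=0,f=1) a[fast]=4≠a[slow]=1 write a[1]=4 → slow++,fast++
(s=1,f=2) a[fast]=4=a[slow] dup → fast++
(s=1,f=3) a[fast]=4=a[slow] dup → fast++
(s=1,f=4) a[fast]=7≠a[slow]=4 write a[2]=7 → slow++,fast++
(s=2,f=5) a[fast]=10≠a[slow]=7 write a[3]=10 → slow++,fast++
(s=3,f=6) a[fast]=10=a[slow] dup → fast++
(s=3,f=7) a[fast]=10=a[slow] dup → fast++
(s=3,f=8) a[fast]=13≠a[slow]=10 write a[4]=13 → slow++,fast++
(s=4,f=9) a[fast]=13=a[slow] dup → fast++
(s=4,f=10) a[fast]=13=a[slow] dup → fast++
(s=4,f=11) a[fast]=14≠a[slow]=13 write a[5]=14 → slow++,fast++

length 6; prefix = [1, 4, 7, 10, 13, 14]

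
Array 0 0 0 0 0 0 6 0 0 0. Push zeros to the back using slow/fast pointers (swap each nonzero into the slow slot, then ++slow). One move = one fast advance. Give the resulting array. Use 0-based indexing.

slow=0 fast=0: a[fast]=0, fast++
slow=0 fast=1: a[fast]=0, fast++
slow=0 fast=2: a[fast]=0, fast++
slow=0 fast=3: a[fast]=0, fast++
slow=0 fast=4: a[fast]=0, fast++
slow=0 fast=5: a[fast]=0, fast++
slow=0 fast=6: a[fast]=6≠0 swap→a[0]=6, slow++,fast++
slow=1 fast=7: a[fast]=0, fast++
slow=1 fast=8: a[fast]=0, fast++
slow=1 fast=9: a[fast]=0, fast++

[6, 0, 0, 0, 0, 0, 0, 0, 0, 0]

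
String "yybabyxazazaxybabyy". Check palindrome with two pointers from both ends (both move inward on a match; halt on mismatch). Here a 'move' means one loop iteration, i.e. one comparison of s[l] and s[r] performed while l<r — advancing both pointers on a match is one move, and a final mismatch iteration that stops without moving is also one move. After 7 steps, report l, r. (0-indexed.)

l=7, r=11

l=0 r=18: 'y'=='y', l++,r--
l=1 r=17: 'y'=='y', l++,r--
l=2 r=16: 'b'=='b', l++,r--
l=3 r=15: 'a'=='a', l++,r--
l=4 r=14: 'b'=='b', l++,r--
l=5 r=13: 'y'=='y', l++,r--
l=6 r=12: 'x'=='x', l++,r--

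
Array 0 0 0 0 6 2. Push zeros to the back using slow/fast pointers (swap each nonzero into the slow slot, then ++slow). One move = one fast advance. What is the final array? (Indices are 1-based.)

[6, 2, 0, 0, 0, 0]

slow=1 fast=1: a[fast]=0, fast++
slow=1 fast=2: a[fast]=0, fast++
slow=1 fast=3: a[fast]=0, fast++
slow=1 fast=4: a[fast]=0, fast++
slow=1 fast=5: a[fast]=6≠0 swap→a[1]=6, slow++,fast++
slow=2 fast=6: a[fast]=2≠0 swap→a[2]=2, slow++,fast++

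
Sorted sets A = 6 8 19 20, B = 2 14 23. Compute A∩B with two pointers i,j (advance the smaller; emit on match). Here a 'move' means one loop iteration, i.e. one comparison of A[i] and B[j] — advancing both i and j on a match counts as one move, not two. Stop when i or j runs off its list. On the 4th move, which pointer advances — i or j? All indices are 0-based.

i=0 j=0: 6>2, j++
i=0 j=1: 6<14, i++
i=1 j=1: 8<14, i++
i=2 j=1: 19>14, j++

j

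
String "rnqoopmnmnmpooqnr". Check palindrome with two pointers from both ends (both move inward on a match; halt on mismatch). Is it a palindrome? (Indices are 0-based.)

palindrome

l=0 r=16: 'r'=='r', l++,r--
l=1 r=15: 'n'=='n', l++,r--
l=2 r=14: 'q'=='q', l++,r--
l=3 r=13: 'o'=='o', l++,r--
l=4 r=12: 'o'=='o', l++,r--
l=5 r=11: 'p'=='p', l++,r--
l=6 r=10: 'm'=='m', l++,r--
l=7 r=9: 'n'=='n', l++,r--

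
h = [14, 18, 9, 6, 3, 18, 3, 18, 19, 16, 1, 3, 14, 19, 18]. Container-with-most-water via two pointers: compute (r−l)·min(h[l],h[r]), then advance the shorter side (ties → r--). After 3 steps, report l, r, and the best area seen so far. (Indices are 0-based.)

l=2, r=13, best area=234

[0,14] min(14,18)*14=196 best=196 * → l++
[1,14] min(18,18)*13=234 best=234 * → r--
[1,13] min(18,19)*12=216 best=234 → l++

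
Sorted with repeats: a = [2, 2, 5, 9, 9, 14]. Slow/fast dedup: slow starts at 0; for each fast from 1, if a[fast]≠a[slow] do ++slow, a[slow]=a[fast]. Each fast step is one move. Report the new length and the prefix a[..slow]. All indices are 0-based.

slow=0 fast=1: a[fast]=2=a[slow] dup, fast++
slow=0 fast=2: a[fast]=5≠a[slow]=2 write a[1]=5, slow++,fast++
slow=1 fast=3: a[fast]=9≠a[slow]=5 write a[2]=9, slow++,fast++
slow=2 fast=4: a[fast]=9=a[slow] dup, fast++
slow=2 fast=5: a[fast]=14≠a[slow]=9 write a[3]=14, slow++,fast++

length 4; prefix = [2, 5, 9, 14]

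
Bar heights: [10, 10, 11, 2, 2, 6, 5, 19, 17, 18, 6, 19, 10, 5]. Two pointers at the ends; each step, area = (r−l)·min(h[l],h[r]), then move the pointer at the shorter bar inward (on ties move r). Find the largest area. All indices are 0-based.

max area = 120

l=0 r=13: min(10,5)*13=65 best=65 *, r--
l=0 r=12: min(10,10)*12=120 best=120 *, r--
l=0 r=11: min(10,19)*11=110 best=120, l++
l=1 r=11: min(10,19)*10=100 best=120, l++
l=2 r=11: min(11,19)*9=99 best=120, l++
l=3 r=11: min(2,19)*8=16 best=120, l++
l=4 r=11: min(2,19)*7=14 best=120, l++
l=5 r=11: min(6,19)*6=36 best=120, l++
l=6 r=11: min(5,19)*5=25 best=120, l++
l=7 r=11: min(19,19)*4=76 best=120, r--
l=7 r=10: min(19,6)*3=18 best=120, r--
l=7 r=9: min(19,18)*2=36 best=120, r--
l=7 r=8: min(19,17)*1=17 best=120, r--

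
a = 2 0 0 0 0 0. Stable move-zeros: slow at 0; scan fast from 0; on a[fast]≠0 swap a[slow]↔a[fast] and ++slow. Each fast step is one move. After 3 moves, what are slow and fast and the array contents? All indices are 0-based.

slow=0 fast=0: a[fast]=2≠0 swap→a[0]=2, slow++,fast++
slow=1 fast=1: a[fast]=0, fast++
slow=1 fast=2: a[fast]=0, fast++

slow=1, fast=3, a=[2, 0, 0, 0, 0, 0]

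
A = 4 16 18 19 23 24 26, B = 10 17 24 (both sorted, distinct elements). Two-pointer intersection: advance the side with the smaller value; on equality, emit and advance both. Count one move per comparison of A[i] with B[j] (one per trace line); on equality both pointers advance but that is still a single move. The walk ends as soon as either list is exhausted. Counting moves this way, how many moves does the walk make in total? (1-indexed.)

8 moves

i=1 j=1: 4<10, i++
i=2 j=1: 16>10, j++
i=2 j=2: 16<17, i++
i=3 j=2: 18>17, j++
i=3 j=3: 18<24, i++
i=4 j=3: 19<24, i++
i=5 j=3: 23<24, i++
i=6 j=3: 24==24 emit, i++,j++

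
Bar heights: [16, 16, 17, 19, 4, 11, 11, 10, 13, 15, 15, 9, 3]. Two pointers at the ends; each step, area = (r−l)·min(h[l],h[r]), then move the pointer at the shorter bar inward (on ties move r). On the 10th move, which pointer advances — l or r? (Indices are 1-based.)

[1,13] min(16,3)*12=36 best=36 * → r--
[1,12] min(16,9)*11=99 best=99 * → r--
[1,11] min(16,15)*10=150 best=150 * → r--
[1,10] min(16,15)*9=135 best=150 → r--
[1,9] min(16,13)*8=104 best=150 → r--
[1,8] min(16,10)*7=70 best=150 → r--
[1,7] min(16,11)*6=66 best=150 → r--
[1,6] min(16,11)*5=55 best=150 → r--
[1,5] min(16,4)*4=16 best=150 → r--
[1,4] min(16,19)*3=48 best=150 → l++

l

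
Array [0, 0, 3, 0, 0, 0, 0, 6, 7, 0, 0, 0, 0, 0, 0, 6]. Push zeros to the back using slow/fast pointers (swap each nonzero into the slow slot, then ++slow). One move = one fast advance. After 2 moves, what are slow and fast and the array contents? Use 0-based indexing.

slow=0 fast=0: a[fast]=0, fast++
slow=0 fast=1: a[fast]=0, fast++

slow=0, fast=2, a=[0, 0, 3, 0, 0, 0, 0, 6, 7, 0, 0, 0, 0, 0, 0, 6]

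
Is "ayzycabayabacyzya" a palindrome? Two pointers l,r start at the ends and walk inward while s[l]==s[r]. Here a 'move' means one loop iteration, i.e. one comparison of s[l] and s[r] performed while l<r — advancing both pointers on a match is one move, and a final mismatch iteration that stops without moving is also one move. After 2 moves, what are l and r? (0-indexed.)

[0,16] 'a'=='a' → l++,r--
[1,15] 'y'=='y' → l++,r--

l=2, r=14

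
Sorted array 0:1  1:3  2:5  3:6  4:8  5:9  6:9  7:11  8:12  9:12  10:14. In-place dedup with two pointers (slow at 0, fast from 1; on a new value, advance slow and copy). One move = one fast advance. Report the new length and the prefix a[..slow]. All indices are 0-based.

length 9; prefix = [1, 3, 5, 6, 8, 9, 11, 12, 14]

slow=0 fast=1: a[fast]=3≠a[slow]=1 write a[1]=3, slow++,fast++
slow=1 fast=2: a[fast]=5≠a[slow]=3 write a[2]=5, slow++,fast++
slow=2 fast=3: a[fast]=6≠a[slow]=5 write a[3]=6, slow++,fast++
slow=3 fast=4: a[fast]=8≠a[slow]=6 write a[4]=8, slow++,fast++
slow=4 fast=5: a[fast]=9≠a[slow]=8 write a[5]=9, slow++,fast++
slow=5 fast=6: a[fast]=9=a[slow] dup, fast++
slow=5 fast=7: a[fast]=11≠a[slow]=9 write a[6]=11, slow++,fast++
slow=6 fast=8: a[fast]=12≠a[slow]=11 write a[7]=12, slow++,fast++
slow=7 fast=9: a[fast]=12=a[slow] dup, fast++
slow=7 fast=10: a[fast]=14≠a[slow]=12 write a[8]=14, slow++,fast++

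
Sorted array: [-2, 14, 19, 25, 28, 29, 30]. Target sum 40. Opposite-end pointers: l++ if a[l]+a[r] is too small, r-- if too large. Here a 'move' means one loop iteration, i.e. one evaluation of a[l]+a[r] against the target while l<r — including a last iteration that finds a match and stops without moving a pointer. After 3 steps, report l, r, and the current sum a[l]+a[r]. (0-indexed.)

l=0 r=6: -2+30=28 <40, l++
l=1 r=6: 14+30=44 >40, r--
l=1 r=5: 14+29=43 >40, r--

l=1, r=4, sum=42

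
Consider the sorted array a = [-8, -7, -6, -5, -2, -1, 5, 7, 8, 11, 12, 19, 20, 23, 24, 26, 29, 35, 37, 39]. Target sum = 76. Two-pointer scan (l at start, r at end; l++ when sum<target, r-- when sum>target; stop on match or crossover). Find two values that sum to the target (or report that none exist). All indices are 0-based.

(37, 39)

[0,19] -8+39=31 <76 → l++
[1,19] -7+39=32 <76 → l++
[2,19] -6+39=33 <76 → l++
[3,19] -5+39=34 <76 → l++
[4,19] -2+39=37 <76 → l++
[5,19] -1+39=38 <76 → l++
[6,19] 5+39=44 <76 → l++
[7,19] 7+39=46 <76 → l++
[8,19] 8+39=47 <76 → l++
[9,19] 11+39=50 <76 → l++
[10,19] 12+39=51 <76 → l++
[11,19] 19+39=58 <76 → l++
[12,19] 20+39=59 <76 → l++
[13,19] 23+39=62 <76 → l++
[14,19] 24+39=63 <76 → l++
[15,19] 26+39=65 <76 → l++
[16,19] 29+39=68 <76 → l++
[17,19] 35+39=74 <76 → l++
[18,19] 37+39=76 → found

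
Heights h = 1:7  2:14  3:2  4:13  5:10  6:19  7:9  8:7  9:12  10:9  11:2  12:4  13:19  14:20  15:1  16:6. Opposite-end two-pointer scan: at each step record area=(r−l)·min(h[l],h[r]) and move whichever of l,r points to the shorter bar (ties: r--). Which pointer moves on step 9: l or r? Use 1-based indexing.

[1,16] min(7,6)*15=90 best=90 * → r--
[1,15] min(7,1)*14=14 best=90 → r--
[1,14] min(7,20)*13=91 best=91 * → l++
[2,14] min(14,20)*12=168 best=168 * → l++
[3,14] min(2,20)*11=22 best=168 → l++
[4,14] min(13,20)*10=130 best=168 → l++
[5,14] min(10,20)*9=90 best=168 → l++
[6,14] min(19,20)*8=152 best=168 → l++
[7,14] min(9,20)*7=63 best=168 → l++

l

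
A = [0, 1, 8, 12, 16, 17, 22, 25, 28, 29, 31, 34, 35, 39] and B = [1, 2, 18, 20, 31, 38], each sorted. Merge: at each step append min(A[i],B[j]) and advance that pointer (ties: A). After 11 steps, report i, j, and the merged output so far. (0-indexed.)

i=0 j=0: A[i]=0<=B[j]=1 take 0, i++
i=1 j=0: A[i]=1<=B[j]=1 take 1, i++
i=2 j=0: A[i]=8>B[j]=1 take 1, j++
i=2 j=1: A[i]=8>B[j]=2 take 2, j++
i=2 j=2: A[i]=8<=B[j]=18 take 8, i++
i=3 j=2: A[i]=12<=B[j]=18 take 12, i++
i=4 j=2: A[i]=16<=B[j]=18 take 16, i++
i=5 j=2: A[i]=17<=B[j]=18 take 17, i++
i=6 j=2: A[i]=22>B[j]=18 take 18, j++
i=6 j=3: A[i]=22>B[j]=20 take 20, j++
i=6 j=4: A[i]=22<=B[j]=31 take 22, i++

i=7, j=4, merged so far=[0, 1, 1, 2, 8, 12, 16, 17, 18, 20, 22]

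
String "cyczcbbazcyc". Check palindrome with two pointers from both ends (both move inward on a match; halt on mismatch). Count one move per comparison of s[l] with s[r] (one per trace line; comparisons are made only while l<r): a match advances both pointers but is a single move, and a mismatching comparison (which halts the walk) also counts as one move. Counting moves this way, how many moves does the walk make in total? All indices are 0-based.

[0,11] 'c'=='c' → l++,r--
[1,10] 'y'=='y' → l++,r--
[2,9] 'c'=='c' → l++,r--
[3,8] 'z'=='z' → l++,r--
[4,7] 'c'!='a' → stop

5 moves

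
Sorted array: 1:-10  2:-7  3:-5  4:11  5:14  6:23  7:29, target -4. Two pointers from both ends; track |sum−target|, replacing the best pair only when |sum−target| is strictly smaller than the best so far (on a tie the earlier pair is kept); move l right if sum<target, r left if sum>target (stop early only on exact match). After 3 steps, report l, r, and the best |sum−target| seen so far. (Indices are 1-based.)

[1,7] -10+29=19 d=23 * → r--
[1,6] -10+23=13 d=17 * → r--
[1,5] -10+14=4 d=8 * → r--

l=1, r=4, best |Δ|=8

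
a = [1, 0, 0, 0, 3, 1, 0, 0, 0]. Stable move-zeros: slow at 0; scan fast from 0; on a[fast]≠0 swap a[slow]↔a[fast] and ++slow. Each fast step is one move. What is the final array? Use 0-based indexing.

[1, 3, 1, 0, 0, 0, 0, 0, 0]

(s=0,f=0) a[fast]=1≠0 swap→a[0]=1 → slow++,fast++
(s=1,f=1) a[fast]=0 → fast++
(s=1,f=2) a[fast]=0 → fast++
(s=1,f=3) a[fast]=0 → fast++
(s=1,f=4) a[fast]=3≠0 swap→a[1]=3 → slow++,fast++
(s=2,f=5) a[fast]=1≠0 swap→a[2]=1 → slow++,fast++
(s=3,f=6) a[fast]=0 → fast++
(s=3,f=7) a[fast]=0 → fast++
(s=3,f=8) a[fast]=0 → fast++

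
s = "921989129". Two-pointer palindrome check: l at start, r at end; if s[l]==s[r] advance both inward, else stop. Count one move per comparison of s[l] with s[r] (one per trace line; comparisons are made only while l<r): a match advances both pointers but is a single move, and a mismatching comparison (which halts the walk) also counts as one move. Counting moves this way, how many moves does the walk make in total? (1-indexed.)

l=1 r=9: '9'=='9', l++,r--
l=2 r=8: '2'=='2', l++,r--
l=3 r=7: '1'=='1', l++,r--
l=4 r=6: '9'=='9', l++,r--

4 moves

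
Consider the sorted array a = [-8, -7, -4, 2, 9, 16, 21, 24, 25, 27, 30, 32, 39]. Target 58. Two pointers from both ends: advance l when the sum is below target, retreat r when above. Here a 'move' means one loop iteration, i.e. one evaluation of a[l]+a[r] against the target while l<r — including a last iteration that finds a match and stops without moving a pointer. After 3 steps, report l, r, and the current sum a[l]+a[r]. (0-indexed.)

[0,12] -8+39=31 <58 → l++
[1,12] -7+39=32 <58 → l++
[2,12] -4+39=35 <58 → l++

l=3, r=12, sum=41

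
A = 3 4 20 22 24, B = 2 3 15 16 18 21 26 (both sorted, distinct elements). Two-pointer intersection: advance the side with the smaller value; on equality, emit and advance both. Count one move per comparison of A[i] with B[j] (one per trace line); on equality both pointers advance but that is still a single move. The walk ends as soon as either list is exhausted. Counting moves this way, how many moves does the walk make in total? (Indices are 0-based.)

10 moves

i=0 j=0: 3>2, j++
i=0 j=1: 3==3 emit, i++,j++
i=1 j=2: 4<15, i++
i=2 j=2: 20>15, j++
i=2 j=3: 20>16, j++
i=2 j=4: 20>18, j++
i=2 j=5: 20<21, i++
i=3 j=5: 22>21, j++
i=3 j=6: 22<26, i++
i=4 j=6: 24<26, i++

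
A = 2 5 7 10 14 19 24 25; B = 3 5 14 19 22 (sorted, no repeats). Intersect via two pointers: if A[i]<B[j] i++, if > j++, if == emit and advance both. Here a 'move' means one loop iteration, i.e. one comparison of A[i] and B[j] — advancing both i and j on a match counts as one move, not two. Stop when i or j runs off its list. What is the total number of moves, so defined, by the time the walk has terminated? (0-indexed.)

i=0 j=0: 2<3, i++
i=1 j=0: 5>3, j++
i=1 j=1: 5==5 emit, i++,j++
i=2 j=2: 7<14, i++
i=3 j=2: 10<14, i++
i=4 j=2: 14==14 emit, i++,j++
i=5 j=3: 19==19 emit, i++,j++
i=6 j=4: 24>22, j++

8 moves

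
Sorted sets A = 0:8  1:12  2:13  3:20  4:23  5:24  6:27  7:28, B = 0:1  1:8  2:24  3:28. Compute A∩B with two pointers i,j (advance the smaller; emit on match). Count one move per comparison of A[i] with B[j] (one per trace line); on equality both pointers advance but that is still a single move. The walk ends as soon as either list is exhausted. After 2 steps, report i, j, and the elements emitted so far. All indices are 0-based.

i=0 j=0: 8>1, j++
i=0 j=1: 8==8 emit, i++,j++

i=1, j=2, emitted=[8]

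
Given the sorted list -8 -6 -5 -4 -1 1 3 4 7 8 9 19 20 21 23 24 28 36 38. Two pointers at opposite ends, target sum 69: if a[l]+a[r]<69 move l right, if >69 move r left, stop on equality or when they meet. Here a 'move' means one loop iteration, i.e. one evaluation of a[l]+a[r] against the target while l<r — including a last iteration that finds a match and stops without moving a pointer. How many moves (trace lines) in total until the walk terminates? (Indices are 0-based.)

18 moves

[0,18] -8+38=30 <69 → l++
[1,18] -6+38=32 <69 → l++
[2,18] -5+38=33 <69 → l++
[3,18] -4+38=34 <69 → l++
[4,18] -1+38=37 <69 → l++
[5,18] 1+38=39 <69 → l++
[6,18] 3+38=41 <69 → l++
[7,18] 4+38=42 <69 → l++
[8,18] 7+38=45 <69 → l++
[9,18] 8+38=46 <69 → l++
[10,18] 9+38=47 <69 → l++
[11,18] 19+38=57 <69 → l++
[12,18] 20+38=58 <69 → l++
[13,18] 21+38=59 <69 → l++
[14,18] 23+38=61 <69 → l++
[15,18] 24+38=62 <69 → l++
[16,18] 28+38=66 <69 → l++
[17,18] 36+38=74 >69 → r--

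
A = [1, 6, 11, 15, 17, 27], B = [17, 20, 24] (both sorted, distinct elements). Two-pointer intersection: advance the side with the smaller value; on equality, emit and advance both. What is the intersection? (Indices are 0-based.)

[i=0,j=0] 1<17 → i++
[i=1,j=0] 6<17 → i++
[i=2,j=0] 11<17 → i++
[i=3,j=0] 15<17 → i++
[i=4,j=0] 17==17 emit → i++,j++
[i=5,j=1] 27>20 → j++
[i=5,j=2] 27>24 → j++

intersection = [17]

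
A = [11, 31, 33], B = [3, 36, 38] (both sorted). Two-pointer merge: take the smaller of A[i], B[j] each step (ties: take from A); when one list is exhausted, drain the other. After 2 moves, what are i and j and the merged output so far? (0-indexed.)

i=1, j=1, merged so far=[3, 11]

[i=0,j=0] A[i]=11>B[j]=3 take 3 → j++
[i=0,j=1] A[i]=11<=B[j]=36 take 11 → i++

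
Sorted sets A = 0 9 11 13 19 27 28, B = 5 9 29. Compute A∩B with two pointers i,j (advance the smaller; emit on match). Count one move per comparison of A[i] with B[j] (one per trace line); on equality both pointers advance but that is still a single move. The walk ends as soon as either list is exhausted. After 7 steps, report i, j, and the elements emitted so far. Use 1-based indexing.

i=7, j=3, emitted=[9]

i=1 j=1: 0<5, i++
i=2 j=1: 9>5, j++
i=2 j=2: 9==9 emit, i++,j++
i=3 j=3: 11<29, i++
i=4 j=3: 13<29, i++
i=5 j=3: 19<29, i++
i=6 j=3: 27<29, i++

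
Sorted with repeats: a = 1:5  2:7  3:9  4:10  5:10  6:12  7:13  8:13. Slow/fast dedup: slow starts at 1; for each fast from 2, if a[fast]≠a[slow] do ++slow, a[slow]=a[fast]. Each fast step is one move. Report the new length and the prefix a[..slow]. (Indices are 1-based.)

length 6; prefix = [5, 7, 9, 10, 12, 13]

(s=1,f=2) a[fast]=7≠a[slow]=5 write a[2]=7 → slow++,fast++
(s=2,f=3) a[fast]=9≠a[slow]=7 write a[3]=9 → slow++,fast++
(s=3,f=4) a[fast]=10≠a[slow]=9 write a[4]=10 → slow++,fast++
(s=4,f=5) a[fast]=10=a[slow] dup → fast++
(s=4,f=6) a[fast]=12≠a[slow]=10 write a[5]=12 → slow++,fast++
(s=5,f=7) a[fast]=13≠a[slow]=12 write a[6]=13 → slow++,fast++
(s=6,f=8) a[fast]=13=a[slow] dup → fast++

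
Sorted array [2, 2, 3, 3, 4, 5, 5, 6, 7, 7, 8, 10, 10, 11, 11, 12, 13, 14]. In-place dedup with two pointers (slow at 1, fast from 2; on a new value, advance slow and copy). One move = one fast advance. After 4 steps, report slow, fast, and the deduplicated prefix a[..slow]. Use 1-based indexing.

slow=3, fast=6, prefix=[2, 3, 4]

slow=1 fast=2: a[fast]=2=a[slow] dup, fast++
slow=1 fast=3: a[fast]=3≠a[slow]=2 write a[2]=3, slow++,fast++
slow=2 fast=4: a[fast]=3=a[slow] dup, fast++
slow=2 fast=5: a[fast]=4≠a[slow]=3 write a[3]=4, slow++,fast++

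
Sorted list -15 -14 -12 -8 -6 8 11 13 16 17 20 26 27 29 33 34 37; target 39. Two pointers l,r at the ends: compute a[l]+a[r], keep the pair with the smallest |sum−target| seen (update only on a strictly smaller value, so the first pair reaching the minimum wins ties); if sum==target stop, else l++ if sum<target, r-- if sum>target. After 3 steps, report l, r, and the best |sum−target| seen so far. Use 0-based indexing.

l=3, r=16, best |Δ|=14

[0,16] -15+37=22 d=17 * → l++
[1,16] -14+37=23 d=16 * → l++
[2,16] -12+37=25 d=14 * → l++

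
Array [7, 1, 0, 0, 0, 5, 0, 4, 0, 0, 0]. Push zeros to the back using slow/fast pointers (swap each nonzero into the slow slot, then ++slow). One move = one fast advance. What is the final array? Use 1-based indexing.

slow=1 fast=1: a[fast]=7≠0 swap→a[1]=7, slow++,fast++
slow=2 fast=2: a[fast]=1≠0 swap→a[2]=1, slow++,fast++
slow=3 fast=3: a[fast]=0, fast++
slow=3 fast=4: a[fast]=0, fast++
slow=3 fast=5: a[fast]=0, fast++
slow=3 fast=6: a[fast]=5≠0 swap→a[3]=5, slow++,fast++
slow=4 fast=7: a[fast]=0, fast++
slow=4 fast=8: a[fast]=4≠0 swap→a[4]=4, slow++,fast++
slow=5 fast=9: a[fast]=0, fast++
slow=5 fast=10: a[fast]=0, fast++
slow=5 fast=11: a[fast]=0, fast++

[7, 1, 5, 4, 0, 0, 0, 0, 0, 0, 0]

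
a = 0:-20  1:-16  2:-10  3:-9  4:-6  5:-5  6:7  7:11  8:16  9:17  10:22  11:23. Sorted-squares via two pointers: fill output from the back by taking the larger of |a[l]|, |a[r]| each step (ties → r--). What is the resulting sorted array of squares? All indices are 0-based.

l=0 r=11: |-20|<=|23| out[11]=529, r--
l=0 r=10: |-20|<=|22| out[10]=484, r--
l=0 r=9: |-20|>|17| out[9]=400, l++
l=1 r=9: |-16|<=|17| out[8]=289, r--
l=1 r=8: |-16|<=|16| out[7]=256, r--
l=1 r=7: |-16|>|11| out[6]=256, l++
l=2 r=7: |-10|<=|11| out[5]=121, r--
l=2 r=6: |-10|>|7| out[4]=100, l++
l=3 r=6: |-9|>|7| out[3]=81, l++
l=4 r=6: |-6|<=|7| out[2]=49, r--
l=4 r=5: |-6|>|-5| out[1]=36, l++
l=5 r=5: |-5|<=|-5| out[0]=25, r--

[25, 36, 49, 81, 100, 121, 256, 256, 289, 400, 484, 529]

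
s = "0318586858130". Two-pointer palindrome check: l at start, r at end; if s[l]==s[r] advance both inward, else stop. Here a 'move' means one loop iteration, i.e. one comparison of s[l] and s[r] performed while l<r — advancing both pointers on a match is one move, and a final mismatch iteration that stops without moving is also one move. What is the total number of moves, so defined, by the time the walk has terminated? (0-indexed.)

6 moves

l=0 r=12: '0'=='0', l++,r--
l=1 r=11: '3'=='3', l++,r--
l=2 r=10: '1'=='1', l++,r--
l=3 r=9: '8'=='8', l++,r--
l=4 r=8: '5'=='5', l++,r--
l=5 r=7: '8'=='8', l++,r--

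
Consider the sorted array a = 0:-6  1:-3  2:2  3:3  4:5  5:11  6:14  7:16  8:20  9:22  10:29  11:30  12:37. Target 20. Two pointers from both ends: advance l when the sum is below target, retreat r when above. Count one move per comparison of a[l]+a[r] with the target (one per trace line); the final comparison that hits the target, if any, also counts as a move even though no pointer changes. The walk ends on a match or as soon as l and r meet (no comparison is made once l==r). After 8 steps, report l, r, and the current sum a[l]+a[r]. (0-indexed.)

l=3, r=7, sum=19

[0,12] -6+37=31 >20 → r--
[0,11] -6+30=24 >20 → r--
[0,10] -6+29=23 >20 → r--
[0,9] -6+22=16 <20 → l++
[1,9] -3+22=19 <20 → l++
[2,9] 2+22=24 >20 → r--
[2,8] 2+20=22 >20 → r--
[2,7] 2+16=18 <20 → l++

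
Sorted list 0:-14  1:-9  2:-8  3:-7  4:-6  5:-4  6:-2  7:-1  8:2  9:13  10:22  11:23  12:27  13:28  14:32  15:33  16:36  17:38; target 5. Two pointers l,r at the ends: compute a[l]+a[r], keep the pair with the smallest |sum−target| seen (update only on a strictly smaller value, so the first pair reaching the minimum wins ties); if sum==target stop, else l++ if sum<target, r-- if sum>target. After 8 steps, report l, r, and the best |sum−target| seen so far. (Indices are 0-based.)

l=0 r=17: -14+38=24 d=19 *, r--
l=0 r=16: -14+36=22 d=17 *, r--
l=0 r=15: -14+33=19 d=14 *, r--
l=0 r=14: -14+32=18 d=13 *, r--
l=0 r=13: -14+28=14 d=9 *, r--
l=0 r=12: -14+27=13 d=8 *, r--
l=0 r=11: -14+23=9 d=4 *, r--
l=0 r=10: -14+22=8 d=3 *, r--

l=0, r=9, best |Δ|=3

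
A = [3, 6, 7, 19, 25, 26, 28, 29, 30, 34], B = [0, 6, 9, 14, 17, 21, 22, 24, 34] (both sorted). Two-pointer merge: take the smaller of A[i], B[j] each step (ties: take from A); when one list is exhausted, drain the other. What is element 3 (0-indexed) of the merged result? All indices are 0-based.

i=0 j=0: A[i]=3>B[j]=0 take 0, j++
i=0 j=1: A[i]=3<=B[j]=6 take 3, i++
i=1 j=1: A[i]=6<=B[j]=6 take 6, i++
i=2 j=1: A[i]=7>B[j]=6 take 6, j++
i=2 j=2: A[i]=7<=B[j]=9 take 7, i++
i=3 j=2: A[i]=19>B[j]=9 take 9, j++
i=3 j=3: A[i]=19>B[j]=14 take 14, j++
i=3 j=4: A[i]=19>B[j]=17 take 17, j++
i=3 j=5: A[i]=19<=B[j]=21 take 19, i++
i=4 j=5: A[i]=25>B[j]=21 take 21, j++
i=4 j=6: A[i]=25>B[j]=22 take 22, j++
i=4 j=7: A[i]=25>B[j]=24 take 24, j++
i=4 j=8: A[i]=25<=B[j]=34 take 25, i++
i=5 j=8: A[i]=26<=B[j]=34 take 26, i++
i=6 j=8: A[i]=28<=B[j]=34 take 28, i++
i=7 j=8: A[i]=29<=B[j]=34 take 29, i++
i=8 j=8: A[i]=30<=B[j]=34 take 30, i++
i=9 j=8: A[i]=34<=B[j]=34 take 34, i++
i=10 j=8: A done, take B[j]=34, j++

merged[3] = 6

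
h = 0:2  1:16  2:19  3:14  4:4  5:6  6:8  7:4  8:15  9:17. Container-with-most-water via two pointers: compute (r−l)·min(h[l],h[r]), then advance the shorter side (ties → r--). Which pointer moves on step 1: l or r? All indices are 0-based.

l=0 r=9: min(2,17)*9=18 best=18 *, l++

l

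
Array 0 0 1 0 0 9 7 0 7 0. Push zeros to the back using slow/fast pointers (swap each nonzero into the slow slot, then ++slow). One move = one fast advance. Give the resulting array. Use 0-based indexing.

[1, 9, 7, 7, 0, 0, 0, 0, 0, 0]

(s=0,f=0) a[fast]=0 → fast++
(s=0,f=1) a[fast]=0 → fast++
(s=0,f=2) a[fast]=1≠0 swap→a[0]=1 → slow++,fast++
(s=1,f=3) a[fast]=0 → fast++
(s=1,f=4) a[fast]=0 → fast++
(s=1,f=5) a[fast]=9≠0 swap→a[1]=9 → slow++,fast++
(s=2,f=6) a[fast]=7≠0 swap→a[2]=7 → slow++,fast++
(s=3,f=7) a[fast]=0 → fast++
(s=3,f=8) a[fast]=7≠0 swap→a[3]=7 → slow++,fast++
(s=4,f=9) a[fast]=0 → fast++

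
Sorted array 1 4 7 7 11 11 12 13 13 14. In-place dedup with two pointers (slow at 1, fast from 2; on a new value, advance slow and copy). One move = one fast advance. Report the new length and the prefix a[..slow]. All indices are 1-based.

length 7; prefix = [1, 4, 7, 11, 12, 13, 14]

(s=1,f=2) a[fast]=4≠a[slow]=1 write a[2]=4 → slow++,fast++
(s=2,f=3) a[fast]=7≠a[slow]=4 write a[3]=7 → slow++,fast++
(s=3,f=4) a[fast]=7=a[slow] dup → fast++
(s=3,f=5) a[fast]=11≠a[slow]=7 write a[4]=11 → slow++,fast++
(s=4,f=6) a[fast]=11=a[slow] dup → fast++
(s=4,f=7) a[fast]=12≠a[slow]=11 write a[5]=12 → slow++,fast++
(s=5,f=8) a[fast]=13≠a[slow]=12 write a[6]=13 → slow++,fast++
(s=6,f=9) a[fast]=13=a[slow] dup → fast++
(s=6,f=10) a[fast]=14≠a[slow]=13 write a[7]=14 → slow++,fast++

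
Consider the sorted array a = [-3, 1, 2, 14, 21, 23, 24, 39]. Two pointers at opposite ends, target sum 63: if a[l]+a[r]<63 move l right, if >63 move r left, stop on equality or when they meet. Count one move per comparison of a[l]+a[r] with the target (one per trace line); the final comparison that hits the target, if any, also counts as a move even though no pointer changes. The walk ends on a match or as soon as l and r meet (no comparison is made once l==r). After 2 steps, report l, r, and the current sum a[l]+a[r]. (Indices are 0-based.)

l=2, r=7, sum=41

l=0 r=7: -3+39=36 <63, l++
l=1 r=7: 1+39=40 <63, l++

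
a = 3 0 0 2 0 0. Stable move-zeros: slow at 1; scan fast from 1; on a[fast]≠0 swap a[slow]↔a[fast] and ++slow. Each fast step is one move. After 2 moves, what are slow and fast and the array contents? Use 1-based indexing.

(s=1,f=1) a[fast]=3≠0 swap→a[1]=3 → slow++,fast++
(s=2,f=2) a[fast]=0 → fast++

slow=2, fast=3, a=[3, 0, 0, 2, 0, 0]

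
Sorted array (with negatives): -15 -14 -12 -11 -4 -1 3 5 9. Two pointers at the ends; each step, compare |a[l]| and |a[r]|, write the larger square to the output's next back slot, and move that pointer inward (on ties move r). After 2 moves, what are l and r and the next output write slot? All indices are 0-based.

l=0 r=8: |-15|>|9| out[8]=225, l++
l=1 r=8: |-14|>|9| out[7]=196, l++

l=2, r=8, next write slot=6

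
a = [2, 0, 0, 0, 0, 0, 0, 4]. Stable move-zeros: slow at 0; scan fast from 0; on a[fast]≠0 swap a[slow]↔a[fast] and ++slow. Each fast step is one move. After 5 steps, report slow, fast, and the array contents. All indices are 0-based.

slow=1, fast=5, a=[2, 0, 0, 0, 0, 0, 0, 4]

(s=0,f=0) a[fast]=2≠0 swap→a[0]=2 → slow++,fast++
(s=1,f=1) a[fast]=0 → fast++
(s=1,f=2) a[fast]=0 → fast++
(s=1,f=3) a[fast]=0 → fast++
(s=1,f=4) a[fast]=0 → fast++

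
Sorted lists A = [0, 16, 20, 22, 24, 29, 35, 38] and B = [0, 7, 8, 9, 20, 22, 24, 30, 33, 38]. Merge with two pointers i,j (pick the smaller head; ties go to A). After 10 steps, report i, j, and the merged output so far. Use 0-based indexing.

i=4, j=6, merged so far=[0, 0, 7, 8, 9, 16, 20, 20, 22, 22]

i=0 j=0: A[i]=0<=B[j]=0 take 0, i++
i=1 j=0: A[i]=16>B[j]=0 take 0, j++
i=1 j=1: A[i]=16>B[j]=7 take 7, j++
i=1 j=2: A[i]=16>B[j]=8 take 8, j++
i=1 j=3: A[i]=16>B[j]=9 take 9, j++
i=1 j=4: A[i]=16<=B[j]=20 take 16, i++
i=2 j=4: A[i]=20<=B[j]=20 take 20, i++
i=3 j=4: A[i]=22>B[j]=20 take 20, j++
i=3 j=5: A[i]=22<=B[j]=22 take 22, i++
i=4 j=5: A[i]=24>B[j]=22 take 22, j++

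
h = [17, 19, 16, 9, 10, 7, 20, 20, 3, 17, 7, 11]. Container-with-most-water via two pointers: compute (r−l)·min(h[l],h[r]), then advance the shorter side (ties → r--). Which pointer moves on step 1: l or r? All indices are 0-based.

r

l=0 r=11: min(17,11)*11=121 best=121 *, r--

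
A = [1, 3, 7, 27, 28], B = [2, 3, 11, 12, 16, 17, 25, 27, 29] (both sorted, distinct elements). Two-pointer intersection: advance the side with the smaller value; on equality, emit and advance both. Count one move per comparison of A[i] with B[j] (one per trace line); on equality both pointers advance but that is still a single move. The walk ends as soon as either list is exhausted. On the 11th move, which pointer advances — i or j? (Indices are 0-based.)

i=0 j=0: 1<2, i++
i=1 j=0: 3>2, j++
i=1 j=1: 3==3 emit, i++,j++
i=2 j=2: 7<11, i++
i=3 j=2: 27>11, j++
i=3 j=3: 27>12, j++
i=3 j=4: 27>16, j++
i=3 j=5: 27>17, j++
i=3 j=6: 27>25, j++
i=3 j=7: 27==27 emit, i++,j++
i=4 j=8: 28<29, i++

i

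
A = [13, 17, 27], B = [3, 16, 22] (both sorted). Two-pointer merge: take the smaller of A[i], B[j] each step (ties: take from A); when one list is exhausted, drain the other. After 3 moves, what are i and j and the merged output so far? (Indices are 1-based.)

i=2, j=3, merged so far=[3, 13, 16]

[i=1,j=1] A[i]=13>B[j]=3 take 3 → j++
[i=1,j=2] A[i]=13<=B[j]=16 take 13 → i++
[i=2,j=2] A[i]=17>B[j]=16 take 16 → j++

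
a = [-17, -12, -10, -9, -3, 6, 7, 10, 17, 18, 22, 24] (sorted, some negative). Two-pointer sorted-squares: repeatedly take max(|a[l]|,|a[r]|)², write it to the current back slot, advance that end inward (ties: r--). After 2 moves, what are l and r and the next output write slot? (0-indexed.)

l=0, r=9, next write slot=9

[0,11] |-17|<=|24| out[11]=576 → r--
[0,10] |-17|<=|22| out[10]=484 → r--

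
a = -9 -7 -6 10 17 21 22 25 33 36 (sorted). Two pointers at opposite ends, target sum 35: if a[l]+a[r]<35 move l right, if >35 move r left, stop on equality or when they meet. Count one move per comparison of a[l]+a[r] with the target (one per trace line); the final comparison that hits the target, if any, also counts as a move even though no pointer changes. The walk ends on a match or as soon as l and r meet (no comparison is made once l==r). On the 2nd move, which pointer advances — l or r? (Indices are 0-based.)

l

[0,9] -9+36=27 <35 → l++
[1,9] -7+36=29 <35 → l++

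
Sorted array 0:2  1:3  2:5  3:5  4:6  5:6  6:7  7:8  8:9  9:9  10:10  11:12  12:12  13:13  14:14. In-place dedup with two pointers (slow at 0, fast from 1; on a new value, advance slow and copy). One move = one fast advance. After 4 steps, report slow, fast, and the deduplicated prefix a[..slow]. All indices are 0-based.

slow=0 fast=1: a[fast]=3≠a[slow]=2 write a[1]=3, slow++,fast++
slow=1 fast=2: a[fast]=5≠a[slow]=3 write a[2]=5, slow++,fast++
slow=2 fast=3: a[fast]=5=a[slow] dup, fast++
slow=2 fast=4: a[fast]=6≠a[slow]=5 write a[3]=6, slow++,fast++

slow=3, fast=5, prefix=[2, 3, 5, 6]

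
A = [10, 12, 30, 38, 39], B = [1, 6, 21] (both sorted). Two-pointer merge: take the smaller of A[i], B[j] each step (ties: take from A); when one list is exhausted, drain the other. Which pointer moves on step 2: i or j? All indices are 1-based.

j

i=1 j=1: A[i]=10>B[j]=1 take 1, j++
i=1 j=2: A[i]=10>B[j]=6 take 6, j++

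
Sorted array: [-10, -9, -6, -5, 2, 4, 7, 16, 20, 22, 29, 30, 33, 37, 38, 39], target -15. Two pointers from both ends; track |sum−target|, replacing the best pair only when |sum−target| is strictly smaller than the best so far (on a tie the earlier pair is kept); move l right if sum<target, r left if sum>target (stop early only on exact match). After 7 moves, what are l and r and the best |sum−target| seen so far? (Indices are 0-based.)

l=0, r=8, best |Δ|=27

l=0 r=15: -10+39=29 d=44 *, r--
l=0 r=14: -10+38=28 d=43 *, r--
l=0 r=13: -10+37=27 d=42 *, r--
l=0 r=12: -10+33=23 d=38 *, r--
l=0 r=11: -10+30=20 d=35 *, r--
l=0 r=10: -10+29=19 d=34 *, r--
l=0 r=9: -10+22=12 d=27 *, r--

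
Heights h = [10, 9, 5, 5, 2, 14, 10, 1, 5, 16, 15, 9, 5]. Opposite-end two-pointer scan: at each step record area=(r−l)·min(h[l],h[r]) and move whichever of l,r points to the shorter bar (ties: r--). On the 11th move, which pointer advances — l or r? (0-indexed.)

l

[0,12] min(10,5)*12=60 best=60 * → r--
[0,11] min(10,9)*11=99 best=99 * → r--
[0,10] min(10,15)*10=100 best=100 * → l++
[1,10] min(9,15)*9=81 best=100 → l++
[2,10] min(5,15)*8=40 best=100 → l++
[3,10] min(5,15)*7=35 best=100 → l++
[4,10] min(2,15)*6=12 best=100 → l++
[5,10] min(14,15)*5=70 best=100 → l++
[6,10] min(10,15)*4=40 best=100 → l++
[7,10] min(1,15)*3=3 best=100 → l++
[8,10] min(5,15)*2=10 best=100 → l++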